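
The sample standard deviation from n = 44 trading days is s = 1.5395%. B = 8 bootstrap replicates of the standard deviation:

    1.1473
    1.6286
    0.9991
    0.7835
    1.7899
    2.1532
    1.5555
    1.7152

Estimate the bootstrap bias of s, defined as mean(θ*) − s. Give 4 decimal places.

bias = −0.0680

mean(θ*) = (1.1473 + 1.6286 + 0.9991 + 0.7835 + 1.7899 + 2.1532 + 1.5555 + 1.7152) / 8 = 1.47154
bias = 1.47154 − 1.5395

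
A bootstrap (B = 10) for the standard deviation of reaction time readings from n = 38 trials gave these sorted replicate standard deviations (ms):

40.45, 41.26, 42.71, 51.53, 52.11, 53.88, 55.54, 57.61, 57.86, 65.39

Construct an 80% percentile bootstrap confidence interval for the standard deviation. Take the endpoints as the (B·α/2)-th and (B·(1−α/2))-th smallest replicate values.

(40.45, 57.86)

α = 0.20; lower rank = 10 × 0.100 = 1; upper rank = 10 × 0.900 = 9.
The 1st smallest replicate is 40.45; the 9th is 57.86.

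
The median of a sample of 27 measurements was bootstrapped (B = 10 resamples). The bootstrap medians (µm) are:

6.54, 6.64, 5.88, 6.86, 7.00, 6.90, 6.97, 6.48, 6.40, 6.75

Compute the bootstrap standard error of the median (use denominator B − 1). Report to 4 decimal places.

SE* = 0.3395

Bootstrap SE is the standard deviation of the 10 replicate medians.
Mean of replicates: (6.54 + 6.64 + 5.88 + 6.86 + 7.00 + 6.90 + 6.97 + 6.48 + 6.40 + 6.75) / 10 = 66.42000 / 10 = 6.64200
Sum of squared deviations: (−0.10200)² + (−0.00200)² + (−0.76200)² + (+0.21800)² + (+0.35800)² + (+0.25800)² + (+0.32800)² + (−0.16200)² + (−0.24200)² + (+0.10800)² = 1.03736
Variance = 1.03736 / 9 = 0.11526
SE* = √0.11526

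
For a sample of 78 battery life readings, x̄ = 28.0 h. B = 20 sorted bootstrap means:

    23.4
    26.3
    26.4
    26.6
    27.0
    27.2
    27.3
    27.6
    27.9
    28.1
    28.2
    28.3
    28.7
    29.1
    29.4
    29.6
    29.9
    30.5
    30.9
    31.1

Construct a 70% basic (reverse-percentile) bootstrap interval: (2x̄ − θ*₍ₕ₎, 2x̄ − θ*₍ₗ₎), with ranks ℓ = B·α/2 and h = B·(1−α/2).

Percentile endpoints at ranks 3 and 17: θ*₍3₎ = 26.4, θ*₍17₎ = 29.9.
Basic interval reflects these around x̄:
  lower = 2 × 28.0 − 29.9 = 26.1
  upper = 2 × 28.0 − 26.4 = 29.6

(26.1, 29.6)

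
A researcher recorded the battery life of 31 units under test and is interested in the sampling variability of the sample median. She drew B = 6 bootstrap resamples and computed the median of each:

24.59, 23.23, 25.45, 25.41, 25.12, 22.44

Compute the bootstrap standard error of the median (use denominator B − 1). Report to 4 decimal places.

SE* = 1.2557

Bootstrap SE is the standard deviation of the 6 replicate medians.
Mean of replicates: (24.59 + 23.23 + 25.45 + 25.41 + 25.12 + 22.44) / 6 = 146.24000 / 6 = 24.37333
Sum of squared deviations: (+0.21667)² + (−1.14333)² + (+1.07667)² + (+1.03667)² + (+0.74667)² + (−1.93333)² = 7.88333
Variance = 7.88333 / 5 = 1.57667
SE* = √1.57667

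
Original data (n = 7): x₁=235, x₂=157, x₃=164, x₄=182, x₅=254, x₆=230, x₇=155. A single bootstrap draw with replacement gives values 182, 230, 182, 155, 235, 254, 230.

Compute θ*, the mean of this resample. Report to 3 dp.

Mean = (182 + 230 + 182 + 155 + 235 + 254 + 230) / 7 = 1468.0 / 7 = 209.714

θ* = 209.714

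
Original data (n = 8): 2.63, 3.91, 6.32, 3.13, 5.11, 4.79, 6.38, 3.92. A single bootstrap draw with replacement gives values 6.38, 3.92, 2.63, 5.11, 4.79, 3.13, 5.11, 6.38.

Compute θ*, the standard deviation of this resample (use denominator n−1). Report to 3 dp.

Mean = 4.6813; sum of squared deviations = 13.3445
s² = 13.3445 / 7 = 1.9064
s = √1.9064 = 1.381

θ* = 1.381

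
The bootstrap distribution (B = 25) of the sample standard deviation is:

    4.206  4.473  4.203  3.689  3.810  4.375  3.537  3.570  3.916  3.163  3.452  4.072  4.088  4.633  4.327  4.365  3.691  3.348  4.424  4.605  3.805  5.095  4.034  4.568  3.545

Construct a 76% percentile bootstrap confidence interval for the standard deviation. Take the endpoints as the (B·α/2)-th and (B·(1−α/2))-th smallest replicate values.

Sorted replicates: 3.163, 3.348, 3.452, 3.537, 3.545, 3.570, 3.689, 3.691, 3.805, 3.810, 3.916, 4.034, 4.072, 4.088, 4.203, 4.206, 4.327, 4.365, 4.375, 4.424, 4.473, 4.568, 4.605, 4.633, 5.095
α = 0.24; lower rank = 25 × 0.120 = 3; upper rank = 25 × 0.880 = 22.
The 3rd smallest replicate is 3.452; the 22nd is 4.568.

(3.452, 4.568)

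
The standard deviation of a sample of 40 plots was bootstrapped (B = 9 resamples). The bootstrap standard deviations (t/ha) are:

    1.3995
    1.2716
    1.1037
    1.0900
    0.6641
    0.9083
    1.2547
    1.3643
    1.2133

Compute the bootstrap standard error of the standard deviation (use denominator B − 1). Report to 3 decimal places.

Bootstrap SE is the standard deviation of the 9 replicate standard deviations.
Mean of replicates: (1.3995 + 1.2716 + 1.1037 + 1.0900 + 0.6641 + 0.9083 + 1.2547 + 1.3643 + 1.2133) / 9 = 10.26950 / 9 = 1.14106
Sum of squared deviations: (+0.25844)² + (+0.13054)² + (−0.03736)² + (−0.05106)² + (−0.47696)² + (−0.23276)² + (+0.11364)² + (+0.22324)² + (+0.07224)² = 0.43747
Variance = 0.43747 / 8 = 0.05468
SE* = √0.05468

SE* = 0.234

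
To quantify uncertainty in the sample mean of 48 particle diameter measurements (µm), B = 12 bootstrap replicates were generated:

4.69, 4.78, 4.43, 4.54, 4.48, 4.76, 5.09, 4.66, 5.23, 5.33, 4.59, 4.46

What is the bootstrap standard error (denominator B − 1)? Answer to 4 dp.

Bootstrap SE is the standard deviation of the 12 replicate means.
Mean of replicates: (4.69 + 4.78 + 4.43 + 4.54 + 4.48 + 4.76 + 5.09 + 4.66 + 5.23 + 5.33 + 4.59 + 4.46) / 12 = 57.04000 / 12 = 4.75333
Sum of squared deviations: (−0.06333)² + (+0.02667)² + (−0.32333)² + (−0.21333)² + (−0.27333)² + (+0.00667)² + (+0.33667)² + (−0.09333)² + (+0.47667)² + (+0.57667)² + (−0.16333)² + (−0.29333)² = 1.02407
Variance = 1.02407 / 11 = 0.09310
SE* = √0.09310

SE* = 0.3051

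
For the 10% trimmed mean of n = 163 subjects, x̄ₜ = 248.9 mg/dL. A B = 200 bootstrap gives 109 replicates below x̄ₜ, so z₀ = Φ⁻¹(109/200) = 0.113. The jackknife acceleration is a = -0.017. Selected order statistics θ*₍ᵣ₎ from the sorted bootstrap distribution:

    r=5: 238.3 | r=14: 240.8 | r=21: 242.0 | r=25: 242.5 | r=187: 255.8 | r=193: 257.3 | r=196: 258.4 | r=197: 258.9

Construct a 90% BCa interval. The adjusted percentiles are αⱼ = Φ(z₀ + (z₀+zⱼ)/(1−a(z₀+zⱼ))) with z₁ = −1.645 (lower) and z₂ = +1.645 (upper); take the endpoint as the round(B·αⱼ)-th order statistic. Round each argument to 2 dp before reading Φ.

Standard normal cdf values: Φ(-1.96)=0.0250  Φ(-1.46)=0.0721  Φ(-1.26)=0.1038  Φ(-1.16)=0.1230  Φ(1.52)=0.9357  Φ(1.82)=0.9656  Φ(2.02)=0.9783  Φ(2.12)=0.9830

Lower: z₀ + z₁ = 0.113 + (-1.645) = -1.532; 1 − a(z₀+z₁) = 1 − (-0.017)(-1.532) = 0.9740; argument = 0.113 + (-1.532)/0.9740 = -1.4600 → -1.46.
α₁ = Φ(-1.46) = 0.0721; rank = round(200 × 0.0721) = 14; θ*₍14₎ = 240.8.
Upper: z₀ + z₂ = 1.758; 1 − a(z₀+z₂) = 1.0299; argument = 1.8200 → 1.82; α₂ = 0.9656; rank = 193; θ*₍193₎ = 257.3.

(240.8, 257.3)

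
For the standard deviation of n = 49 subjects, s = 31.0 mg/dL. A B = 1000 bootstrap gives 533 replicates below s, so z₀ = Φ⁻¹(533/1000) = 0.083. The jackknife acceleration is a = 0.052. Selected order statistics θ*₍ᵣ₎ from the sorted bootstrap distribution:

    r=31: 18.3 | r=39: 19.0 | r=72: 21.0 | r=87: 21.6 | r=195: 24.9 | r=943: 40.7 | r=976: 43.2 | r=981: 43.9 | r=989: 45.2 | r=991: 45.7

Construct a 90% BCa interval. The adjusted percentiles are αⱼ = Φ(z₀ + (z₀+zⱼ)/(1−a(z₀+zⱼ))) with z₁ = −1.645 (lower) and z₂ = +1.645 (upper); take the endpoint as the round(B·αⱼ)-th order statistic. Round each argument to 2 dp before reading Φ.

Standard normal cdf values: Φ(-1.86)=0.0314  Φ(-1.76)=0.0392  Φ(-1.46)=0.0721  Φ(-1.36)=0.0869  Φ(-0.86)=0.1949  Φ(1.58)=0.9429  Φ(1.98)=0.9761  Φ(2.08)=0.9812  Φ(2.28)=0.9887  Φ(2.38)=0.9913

(21.6, 43.2)

Lower: z₀ + z₁ = 0.083 + (-1.645) = -1.562; 1 − a(z₀+z₁) = 1 − (0.052)(-1.562) = 1.0812; argument = 0.083 + (-1.562)/1.0812 = -1.3617 → -1.36.
α₁ = Φ(-1.36) = 0.0869; rank = round(1000 × 0.0869) = 87; θ*₍87₎ = 21.6.
Upper: z₀ + z₂ = 1.728; 1 − a(z₀+z₂) = 0.9101; argument = 1.9816 → 1.98; α₂ = 0.9761; rank = 976; θ*₍976₎ = 43.2.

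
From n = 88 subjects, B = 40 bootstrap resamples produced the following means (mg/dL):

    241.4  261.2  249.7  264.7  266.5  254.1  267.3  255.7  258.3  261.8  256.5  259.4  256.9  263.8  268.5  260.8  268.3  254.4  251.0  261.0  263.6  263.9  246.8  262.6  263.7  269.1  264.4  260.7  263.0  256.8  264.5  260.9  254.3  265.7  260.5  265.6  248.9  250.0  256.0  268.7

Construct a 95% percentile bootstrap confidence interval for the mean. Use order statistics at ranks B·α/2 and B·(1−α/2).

Sorted replicates: 241.4, 246.8, 248.9, 249.7, 250.0, 251.0, 254.1, 254.3, 254.4, 255.7, 256.0, 256.5, 256.8, 256.9, 258.3, 259.4, 260.5, 260.7, 260.8, 260.9, 261.0, 261.2, 261.8, 262.6, 263.0, 263.6, 263.7, 263.8, 263.9, 264.4, 264.5, 264.7, 265.6, 265.7, 266.5, 267.3, 268.3, 268.5, 268.7, 269.1
α = 0.05; lower rank = 40 × 0.025 = 1; upper rank = 40 × 0.975 = 39.
The 1st smallest replicate is 241.4; the 39th is 268.7.

(241.4, 268.7)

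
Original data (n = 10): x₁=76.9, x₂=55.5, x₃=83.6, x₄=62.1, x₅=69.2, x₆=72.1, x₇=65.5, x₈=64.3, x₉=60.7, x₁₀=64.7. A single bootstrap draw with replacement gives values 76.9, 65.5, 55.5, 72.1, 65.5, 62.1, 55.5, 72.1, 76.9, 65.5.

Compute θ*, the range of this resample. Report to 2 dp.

Range = 76.9 − 55.5 = 21.40

θ* = 21.40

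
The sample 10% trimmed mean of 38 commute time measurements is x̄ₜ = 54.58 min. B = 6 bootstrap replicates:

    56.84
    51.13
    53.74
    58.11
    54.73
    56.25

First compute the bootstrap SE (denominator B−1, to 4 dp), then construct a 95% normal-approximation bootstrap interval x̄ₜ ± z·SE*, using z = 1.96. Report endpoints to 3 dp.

Mean of replicates = 55.1333; sum of squared deviations = 31.1509; SE* = √(31.1509/5) = 2.4960
Margin = 1.96 × 2.4960 = 4.8922
Interval: 54.58 ± 4.8922

(49.688, 59.472)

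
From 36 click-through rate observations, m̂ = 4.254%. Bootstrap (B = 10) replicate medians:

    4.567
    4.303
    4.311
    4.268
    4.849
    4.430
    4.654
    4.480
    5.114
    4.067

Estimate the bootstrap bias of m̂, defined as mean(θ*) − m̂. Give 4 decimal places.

mean(θ*) = (4.567 + 4.303 + 4.311 + 4.268 + 4.849 + 4.430 + 4.654 + 4.480 + 5.114 + 4.067) / 10 = 4.50430
bias = 4.50430 − 4.254

bias = +0.2503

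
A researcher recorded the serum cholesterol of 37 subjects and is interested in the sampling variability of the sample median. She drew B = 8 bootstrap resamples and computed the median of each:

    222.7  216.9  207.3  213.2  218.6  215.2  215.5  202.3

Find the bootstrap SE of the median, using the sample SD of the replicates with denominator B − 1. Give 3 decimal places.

Bootstrap SE is the standard deviation of the 8 replicate medians.
Mean of replicates: (222.7 + 216.9 + 207.3 + 213.2 + 218.6 + 215.2 + 215.5 + 202.3) / 8 = 1711.7000 / 8 = 213.9625
Sum of squared deviations: (+8.7375)² + (+2.9375)² + (−6.6625)² + (−0.7625)² + (+4.6375)² + (+1.2375)² + (+1.5375)² + (−11.6625)² = 291.3587
Variance = 291.3587 / 7 = 41.6227
SE* = √41.6227

SE* = 6.452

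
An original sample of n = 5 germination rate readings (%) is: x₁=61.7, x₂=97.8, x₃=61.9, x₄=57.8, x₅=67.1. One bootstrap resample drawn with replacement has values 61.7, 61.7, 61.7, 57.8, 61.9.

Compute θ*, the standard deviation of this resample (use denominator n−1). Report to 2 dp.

θ* = 1.77

Mean = 60.9600; sum of squared deviations = 12.5120
s² = 12.5120 / 4 = 3.1280
s = √3.1280 = 1.77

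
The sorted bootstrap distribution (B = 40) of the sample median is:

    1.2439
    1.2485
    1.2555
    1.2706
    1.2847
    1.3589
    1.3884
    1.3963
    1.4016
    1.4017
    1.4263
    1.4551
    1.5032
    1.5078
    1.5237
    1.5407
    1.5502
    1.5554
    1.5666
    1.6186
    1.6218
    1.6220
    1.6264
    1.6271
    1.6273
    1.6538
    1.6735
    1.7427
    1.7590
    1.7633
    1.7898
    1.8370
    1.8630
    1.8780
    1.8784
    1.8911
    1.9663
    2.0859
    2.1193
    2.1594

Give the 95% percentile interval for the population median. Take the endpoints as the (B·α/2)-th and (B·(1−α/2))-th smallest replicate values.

α = 0.05; lower rank = 40 × 0.025 = 1; upper rank = 40 × 0.975 = 39.
The 1st smallest replicate is 1.2439; the 39th is 2.1193.

(1.2439, 2.1193)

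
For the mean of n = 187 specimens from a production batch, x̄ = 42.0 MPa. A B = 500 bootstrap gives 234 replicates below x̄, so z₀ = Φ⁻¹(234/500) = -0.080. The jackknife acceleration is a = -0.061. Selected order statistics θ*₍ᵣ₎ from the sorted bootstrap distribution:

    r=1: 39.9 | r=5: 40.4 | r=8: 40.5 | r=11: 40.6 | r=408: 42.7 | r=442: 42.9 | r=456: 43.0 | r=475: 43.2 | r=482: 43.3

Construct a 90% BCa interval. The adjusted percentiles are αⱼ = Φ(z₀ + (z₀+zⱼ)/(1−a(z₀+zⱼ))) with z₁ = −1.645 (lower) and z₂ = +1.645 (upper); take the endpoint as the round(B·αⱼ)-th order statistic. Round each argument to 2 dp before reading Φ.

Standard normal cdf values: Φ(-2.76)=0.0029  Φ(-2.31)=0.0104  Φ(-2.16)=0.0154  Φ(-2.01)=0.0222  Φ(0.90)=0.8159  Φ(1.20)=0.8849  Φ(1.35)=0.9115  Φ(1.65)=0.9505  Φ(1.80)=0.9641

(40.6, 43.0)

Lower: z₀ + z₁ = -0.080 + (-1.645) = -1.725; 1 − a(z₀+z₁) = 1 − (-0.061)(-1.725) = 0.8948; argument = -0.080 + (-1.725)/0.8948 = -2.0079 → -2.01.
α₁ = Φ(-2.01) = 0.0222; rank = round(500 × 0.0222) = 11; θ*₍11₎ = 40.6.
Upper: z₀ + z₂ = 1.565; 1 − a(z₀+z₂) = 1.0955; argument = 1.3486 → 1.35; α₂ = 0.9115; rank = 456; θ*₍456₎ = 43.0.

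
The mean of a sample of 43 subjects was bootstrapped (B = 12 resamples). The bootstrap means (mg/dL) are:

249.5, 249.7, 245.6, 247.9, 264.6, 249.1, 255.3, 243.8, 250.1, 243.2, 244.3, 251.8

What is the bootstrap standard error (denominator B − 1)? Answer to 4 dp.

SE* = 5.9116

Bootstrap SE is the standard deviation of the 12 replicate means.
Mean of replicates: (249.5 + 249.7 + 245.6 + 247.9 + 264.6 + 249.1 + 255.3 + 243.8 + 250.1 + 243.2 + 244.3 + 251.8) / 12 = 2994.90000 / 12 = 249.57500
Sum of squared deviations: (−0.07500)² + (+0.12500)² + (−3.97500)² + (−1.67500)² + (+15.02500)² + (−0.47500)² + (+5.72500)² + (−5.77500)² + (+0.52500)² + (−6.37500)² + (−5.27500)² + (+2.22500)² = 384.42250
Variance = 384.42250 / 11 = 34.94750
SE* = √34.94750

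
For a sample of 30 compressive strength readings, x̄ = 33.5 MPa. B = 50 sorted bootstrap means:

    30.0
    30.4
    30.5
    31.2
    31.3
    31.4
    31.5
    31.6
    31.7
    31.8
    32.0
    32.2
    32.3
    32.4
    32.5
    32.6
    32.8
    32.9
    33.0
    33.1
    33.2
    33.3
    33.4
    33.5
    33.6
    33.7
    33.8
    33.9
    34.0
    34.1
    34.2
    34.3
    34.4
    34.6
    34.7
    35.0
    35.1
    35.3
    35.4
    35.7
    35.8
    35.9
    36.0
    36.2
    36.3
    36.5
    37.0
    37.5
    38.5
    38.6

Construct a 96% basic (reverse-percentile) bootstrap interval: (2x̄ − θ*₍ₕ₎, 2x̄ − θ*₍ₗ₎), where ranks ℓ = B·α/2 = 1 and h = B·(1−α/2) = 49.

Percentile endpoints at ranks 1 and 49: θ*₍1₎ = 30.0, θ*₍49₎ = 38.5.
Basic interval reflects these around x̄:
  lower = 2 × 33.5 − 38.5 = 28.5
  upper = 2 × 33.5 − 30.0 = 37.0

(28.5, 37.0)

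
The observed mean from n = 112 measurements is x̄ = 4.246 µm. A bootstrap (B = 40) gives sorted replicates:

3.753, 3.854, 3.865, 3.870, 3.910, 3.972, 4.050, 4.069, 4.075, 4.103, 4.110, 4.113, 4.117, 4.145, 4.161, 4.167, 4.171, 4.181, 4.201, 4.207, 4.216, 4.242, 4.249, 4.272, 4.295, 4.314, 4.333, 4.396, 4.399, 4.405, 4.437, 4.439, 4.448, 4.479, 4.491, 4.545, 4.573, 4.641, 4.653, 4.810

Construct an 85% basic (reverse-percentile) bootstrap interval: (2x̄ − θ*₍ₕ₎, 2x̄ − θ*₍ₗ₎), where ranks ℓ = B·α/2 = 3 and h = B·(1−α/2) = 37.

Percentile endpoints at ranks 3 and 37: θ*₍3₎ = 3.865, θ*₍37₎ = 4.573.
Basic interval reflects these around x̄:
  lower = 2 × 4.246 − 4.573 = 3.919
  upper = 2 × 4.246 − 3.865 = 4.627

(3.919, 4.627)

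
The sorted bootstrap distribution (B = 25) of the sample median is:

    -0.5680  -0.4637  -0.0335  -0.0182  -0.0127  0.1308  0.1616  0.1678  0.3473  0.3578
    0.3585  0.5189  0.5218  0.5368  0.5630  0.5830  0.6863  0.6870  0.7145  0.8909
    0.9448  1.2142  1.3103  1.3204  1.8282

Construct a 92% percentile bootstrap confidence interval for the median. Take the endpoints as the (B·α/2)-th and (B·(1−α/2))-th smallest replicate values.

(-0.5680, 1.3204)

α = 0.08; lower rank = 25 × 0.040 = 1; upper rank = 25 × 0.960 = 24.
The 1st smallest replicate is -0.5680; the 24th is 1.3204.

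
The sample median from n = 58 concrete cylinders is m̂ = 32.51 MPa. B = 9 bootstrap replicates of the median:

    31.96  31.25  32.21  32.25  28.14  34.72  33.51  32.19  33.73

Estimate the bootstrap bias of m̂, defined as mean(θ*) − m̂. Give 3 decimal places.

mean(θ*) = (31.96 + 31.25 + 32.21 + 32.25 + 28.14 + 34.72 + 33.51 + 32.19 + 33.73) / 9 = 32.2178
bias = 32.2178 − 32.51

bias = −0.292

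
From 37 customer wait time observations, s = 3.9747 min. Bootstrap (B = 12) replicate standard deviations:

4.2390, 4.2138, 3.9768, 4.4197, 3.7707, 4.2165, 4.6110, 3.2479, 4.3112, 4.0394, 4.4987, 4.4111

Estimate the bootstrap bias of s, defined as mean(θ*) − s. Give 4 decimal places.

bias = +0.1883

mean(θ*) = (4.2390 + 4.2138 + 3.9768 + 4.4197 + 3.7707 + 4.2165 + 4.6110 + 3.2479 + 4.3112 + 4.0394 + 4.4987 + 4.4111) / 12 = 4.16298
bias = 4.16298 − 3.9747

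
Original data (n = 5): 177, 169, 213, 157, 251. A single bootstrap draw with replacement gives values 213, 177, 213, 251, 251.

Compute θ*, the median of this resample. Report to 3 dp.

θ* = 213.000

Sorted: 177, 213, 213, 251, 251
Median = middle value = 213.000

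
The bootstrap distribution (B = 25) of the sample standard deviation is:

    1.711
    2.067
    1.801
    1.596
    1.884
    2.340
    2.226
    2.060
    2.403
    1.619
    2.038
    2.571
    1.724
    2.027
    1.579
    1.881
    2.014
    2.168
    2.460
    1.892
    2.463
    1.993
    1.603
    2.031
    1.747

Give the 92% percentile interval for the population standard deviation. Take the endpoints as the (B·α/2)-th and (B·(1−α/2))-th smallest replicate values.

Sorted replicates: 1.579, 1.596, 1.603, 1.619, 1.711, 1.724, 1.747, 1.801, 1.881, 1.884, 1.892, 1.993, 2.014, 2.027, 2.031, 2.038, 2.060, 2.067, 2.168, 2.226, 2.340, 2.403, 2.460, 2.463, 2.571
α = 0.08; lower rank = 25 × 0.040 = 1; upper rank = 25 × 0.960 = 24.
The 1st smallest replicate is 1.579; the 24th is 2.463.

(1.579, 2.463)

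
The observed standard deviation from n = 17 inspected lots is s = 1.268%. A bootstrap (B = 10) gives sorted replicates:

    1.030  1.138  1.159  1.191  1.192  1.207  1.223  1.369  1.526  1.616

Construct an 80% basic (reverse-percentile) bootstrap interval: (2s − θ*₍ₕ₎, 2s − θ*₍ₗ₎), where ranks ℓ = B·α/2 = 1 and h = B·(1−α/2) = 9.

(1.010, 1.506)

Percentile endpoints at ranks 1 and 9: θ*₍1₎ = 1.030, θ*₍9₎ = 1.526.
Basic interval reflects these around s:
  lower = 2 × 1.268 − 1.526 = 1.010
  upper = 2 × 1.268 − 1.030 = 1.506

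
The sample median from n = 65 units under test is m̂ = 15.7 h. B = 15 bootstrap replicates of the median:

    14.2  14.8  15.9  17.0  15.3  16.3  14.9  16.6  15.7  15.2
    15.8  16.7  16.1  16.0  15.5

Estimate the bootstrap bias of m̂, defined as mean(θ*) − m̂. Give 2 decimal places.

mean(θ*) = (14.2 + 14.8 + 15.9 + 17.0 + 15.3 + 16.3 + 14.9 + 16.6 + 15.7 + 15.2 + 15.8 + 16.7 + 16.1 + 16.0 + 15.5) / 15 = 15.733
bias = 15.733 − 15.7

bias = +0.03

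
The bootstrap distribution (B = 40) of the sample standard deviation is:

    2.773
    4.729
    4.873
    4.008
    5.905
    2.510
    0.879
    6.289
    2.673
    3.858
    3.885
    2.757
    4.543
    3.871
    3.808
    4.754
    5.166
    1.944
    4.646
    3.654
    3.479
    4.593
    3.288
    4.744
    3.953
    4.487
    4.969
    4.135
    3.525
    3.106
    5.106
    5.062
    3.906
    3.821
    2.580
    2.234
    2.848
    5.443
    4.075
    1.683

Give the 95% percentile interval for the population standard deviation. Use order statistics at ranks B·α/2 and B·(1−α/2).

(0.879, 5.905)

Sorted replicates: 0.879, 1.683, 1.944, 2.234, 2.510, 2.580, 2.673, 2.757, 2.773, 2.848, 3.106, 3.288, 3.479, 3.525, 3.654, 3.808, 3.821, 3.858, 3.871, 3.885, 3.906, 3.953, 4.008, 4.075, 4.135, 4.487, 4.543, 4.593, 4.646, 4.729, 4.744, 4.754, 4.873, 4.969, 5.062, 5.106, 5.166, 5.443, 5.905, 6.289
α = 0.05; lower rank = 40 × 0.025 = 1; upper rank = 40 × 0.975 = 39.
The 1st smallest replicate is 0.879; the 39th is 5.905.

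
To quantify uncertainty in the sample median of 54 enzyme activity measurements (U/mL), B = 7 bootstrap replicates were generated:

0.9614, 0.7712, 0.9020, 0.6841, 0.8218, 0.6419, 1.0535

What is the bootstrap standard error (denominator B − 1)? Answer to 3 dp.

SE* = 0.149

Bootstrap SE is the standard deviation of the 7 replicate medians.
Mean of replicates: (0.9614 + 0.7712 + 0.9020 + 0.6841 + 0.8218 + 0.6419 + 1.0535) / 7 = 5.83590 / 7 = 0.83370
Sum of squared deviations: (+0.12770)² + (−0.06250)² + (+0.06830)² + (−0.14960)² + (−0.01190)² + (−0.19180)² + (+0.21980)² = 0.13250
Variance = 0.13250 / 6 = 0.02208
SE* = √0.02208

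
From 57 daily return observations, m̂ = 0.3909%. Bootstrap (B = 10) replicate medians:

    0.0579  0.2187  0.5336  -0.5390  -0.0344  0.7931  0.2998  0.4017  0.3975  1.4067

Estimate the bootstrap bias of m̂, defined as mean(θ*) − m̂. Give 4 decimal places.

bias = −0.0373

mean(θ*) = (0.0579 + 0.2187 + 0.5336 + (-0.5390) + (-0.0344) + 0.7931 + 0.2998 + 0.4017 + 0.3975 + 1.4067) / 10 = 0.35356
bias = 0.35356 − 0.3909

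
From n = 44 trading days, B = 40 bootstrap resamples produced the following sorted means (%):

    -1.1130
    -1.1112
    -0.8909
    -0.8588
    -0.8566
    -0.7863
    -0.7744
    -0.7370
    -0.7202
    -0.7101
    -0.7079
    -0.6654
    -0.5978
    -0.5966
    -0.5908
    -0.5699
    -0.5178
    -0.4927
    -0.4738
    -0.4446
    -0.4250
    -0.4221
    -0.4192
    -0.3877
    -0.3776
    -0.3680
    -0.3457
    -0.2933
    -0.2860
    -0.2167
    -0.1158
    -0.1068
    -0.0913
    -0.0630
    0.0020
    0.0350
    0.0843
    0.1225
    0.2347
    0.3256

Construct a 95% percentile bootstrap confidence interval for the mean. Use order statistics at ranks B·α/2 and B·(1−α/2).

α = 0.05; lower rank = 40 × 0.025 = 1; upper rank = 40 × 0.975 = 39.
The 1st smallest replicate is -1.1130; the 39th is 0.2347.

(-1.1130, 0.2347)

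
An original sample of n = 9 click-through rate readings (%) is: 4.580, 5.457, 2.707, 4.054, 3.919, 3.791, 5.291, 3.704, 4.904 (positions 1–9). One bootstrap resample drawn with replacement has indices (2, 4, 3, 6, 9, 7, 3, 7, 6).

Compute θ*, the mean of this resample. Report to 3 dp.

Resample values: 5.457, 4.054, 2.707, 3.791, 4.904, 5.291, 2.707, 5.291, 3.791.
Mean = (5.457 + 4.054 + 2.707 + 3.791 + 4.904 + 5.291 + 2.707 + 5.291 + 3.791) / 9 = 37.9930 / 9 = 4.221

θ* = 4.221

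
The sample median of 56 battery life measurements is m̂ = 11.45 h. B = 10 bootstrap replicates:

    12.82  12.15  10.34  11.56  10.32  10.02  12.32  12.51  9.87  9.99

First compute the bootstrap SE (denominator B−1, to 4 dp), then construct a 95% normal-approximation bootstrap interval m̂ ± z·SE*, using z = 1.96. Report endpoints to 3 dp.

Mean of replicates = 11.1900; sum of squared deviations = 12.7654; SE* = √(12.7654/9) = 1.1910
Margin = 1.96 × 1.1910 = 2.3344
Interval: 11.45 ± 2.3344

(9.116, 13.784)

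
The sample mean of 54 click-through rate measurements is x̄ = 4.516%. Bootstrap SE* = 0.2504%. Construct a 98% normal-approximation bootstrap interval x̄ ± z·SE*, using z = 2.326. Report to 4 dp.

(3.9336, 5.0984)

Margin = 2.326 × 0.2504 = 0.58243
Interval: 4.516 ± 0.58243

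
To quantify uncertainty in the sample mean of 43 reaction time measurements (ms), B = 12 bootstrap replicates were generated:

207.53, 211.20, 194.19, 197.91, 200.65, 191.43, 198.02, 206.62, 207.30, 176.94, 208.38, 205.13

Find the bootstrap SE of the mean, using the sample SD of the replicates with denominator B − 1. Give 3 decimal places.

SE* = 9.635

Bootstrap SE is the standard deviation of the 12 replicate means.
Mean of replicates: (207.53 + 211.20 + 194.19 + 197.91 + 200.65 + 191.43 + 198.02 + 206.62 + 207.30 + 176.94 + 208.38 + 205.13) / 12 = 2405.3000 / 12 = 200.4417
Sum of squared deviations: (+7.0883)² + (+10.7583)² + (−6.2517)² + (−2.5317)² + (+0.2083)² + (−9.0117)² + (−2.4217)² + (+6.1783)² + (+6.8583)² + (−23.5017)² + (+7.9383)² + (+4.6883)² = 1021.1314
Variance = 1021.1314 / 11 = 92.8301
SE* = √92.8301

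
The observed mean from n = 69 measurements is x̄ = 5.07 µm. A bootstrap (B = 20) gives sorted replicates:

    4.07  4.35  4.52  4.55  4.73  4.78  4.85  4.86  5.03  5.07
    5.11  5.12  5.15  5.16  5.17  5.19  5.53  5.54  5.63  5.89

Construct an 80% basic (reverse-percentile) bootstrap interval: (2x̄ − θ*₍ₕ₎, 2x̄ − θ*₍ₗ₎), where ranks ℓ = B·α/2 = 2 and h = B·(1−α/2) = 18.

Percentile endpoints at ranks 2 and 18: θ*₍2₎ = 4.35, θ*₍18₎ = 5.54.
Basic interval reflects these around x̄:
  lower = 2 × 5.07 − 5.54 = 4.60
  upper = 2 × 5.07 − 4.35 = 5.79

(4.60, 5.79)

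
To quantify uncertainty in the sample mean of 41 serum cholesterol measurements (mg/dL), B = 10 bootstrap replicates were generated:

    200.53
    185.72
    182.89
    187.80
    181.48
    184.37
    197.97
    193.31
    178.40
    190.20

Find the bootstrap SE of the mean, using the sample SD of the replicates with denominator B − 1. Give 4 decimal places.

Bootstrap SE is the standard deviation of the 10 replicate means.
Mean of replicates: (200.53 + 185.72 + 182.89 + 187.80 + 181.48 + 184.37 + 197.97 + 193.31 + 178.40 + 190.20) / 10 = 1882.67000 / 10 = 188.26700
Sum of squared deviations: (+12.26300)² + (−2.54700)² + (−5.37700)² + (−0.46700)² + (−6.78700)² + (−3.89700)² + (+9.70300)² + (+5.04300)² + (−9.86700)² + (+1.93300)² = 467.92281
Variance = 467.92281 / 9 = 51.99142
SE* = √51.99142

SE* = 7.2105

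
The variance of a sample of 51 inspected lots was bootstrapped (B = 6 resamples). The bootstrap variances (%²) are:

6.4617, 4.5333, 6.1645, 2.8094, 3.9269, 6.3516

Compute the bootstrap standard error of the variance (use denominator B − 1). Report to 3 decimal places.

SE* = 1.515

Bootstrap SE is the standard deviation of the 6 replicate variances.
Mean of replicates: (6.4617 + 4.5333 + 6.1645 + 2.8094 + 3.9269 + 6.3516) / 6 = 30.24740 / 6 = 5.04123
Sum of squared deviations: (+1.42047)² + (−0.50793)² + (+1.12327)² + (−2.23183)² + (−1.11433)² + (+1.31037)² = 11.47733
Variance = 11.47733 / 5 = 2.29547
SE* = √2.29547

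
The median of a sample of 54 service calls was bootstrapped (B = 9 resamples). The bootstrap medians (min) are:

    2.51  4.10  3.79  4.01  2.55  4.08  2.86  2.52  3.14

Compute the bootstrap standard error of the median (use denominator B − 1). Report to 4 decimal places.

Bootstrap SE is the standard deviation of the 9 replicate medians.
Mean of replicates: (2.51 + 4.10 + 3.79 + 4.01 + 2.55 + 4.08 + 2.86 + 2.52 + 3.14) / 9 = 29.56000 / 9 = 3.28444
Sum of squared deviations: (−0.77444)² + (+0.81556)² + (+0.50556)² + (+0.72556)² + (−0.73444)² + (+0.79556)² + (−0.42444)² + (−0.76444)² + (−0.14444)² = 4.00462
Variance = 4.00462 / 8 = 0.50058
SE* = √0.50058

SE* = 0.7075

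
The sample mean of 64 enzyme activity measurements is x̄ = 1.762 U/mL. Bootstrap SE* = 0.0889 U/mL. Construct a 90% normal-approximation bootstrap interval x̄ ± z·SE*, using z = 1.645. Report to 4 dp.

Margin = 1.645 × 0.0889 = 0.14624
Interval: 1.762 ± 0.14624

(1.6158, 1.9082)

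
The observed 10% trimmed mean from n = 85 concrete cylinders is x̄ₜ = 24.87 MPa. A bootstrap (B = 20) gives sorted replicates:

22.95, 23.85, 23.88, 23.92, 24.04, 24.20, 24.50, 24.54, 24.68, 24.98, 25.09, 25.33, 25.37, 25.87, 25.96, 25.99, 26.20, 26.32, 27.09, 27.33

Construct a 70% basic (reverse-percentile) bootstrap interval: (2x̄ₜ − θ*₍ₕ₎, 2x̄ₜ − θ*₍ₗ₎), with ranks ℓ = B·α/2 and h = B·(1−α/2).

(23.54, 25.86)

Percentile endpoints at ranks 3 and 17: θ*₍3₎ = 23.88, θ*₍17₎ = 26.20.
Basic interval reflects these around x̄ₜ:
  lower = 2 × 24.87 − 26.20 = 23.54
  upper = 2 × 24.87 − 23.88 = 25.86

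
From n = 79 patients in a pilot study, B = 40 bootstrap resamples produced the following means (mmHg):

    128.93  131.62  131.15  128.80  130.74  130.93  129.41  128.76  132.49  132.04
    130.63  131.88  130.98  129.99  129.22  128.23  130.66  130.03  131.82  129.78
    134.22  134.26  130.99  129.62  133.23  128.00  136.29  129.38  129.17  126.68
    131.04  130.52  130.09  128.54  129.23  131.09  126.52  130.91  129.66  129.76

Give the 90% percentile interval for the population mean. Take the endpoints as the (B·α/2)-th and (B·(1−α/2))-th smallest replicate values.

(126.68, 134.22)

Sorted replicates: 126.52, 126.68, 128.00, 128.23, 128.54, 128.76, 128.80, 128.93, 129.17, 129.22, 129.23, 129.38, 129.41, 129.62, 129.66, 129.76, 129.78, 129.99, 130.03, 130.09, 130.52, 130.63, 130.66, 130.74, 130.91, 130.93, 130.98, 130.99, 131.04, 131.09, 131.15, 131.62, 131.82, 131.88, 132.04, 132.49, 133.23, 134.22, 134.26, 136.29
α = 0.10; lower rank = 40 × 0.050 = 2; upper rank = 40 × 0.950 = 38.
The 2nd smallest replicate is 126.68; the 38th is 134.22.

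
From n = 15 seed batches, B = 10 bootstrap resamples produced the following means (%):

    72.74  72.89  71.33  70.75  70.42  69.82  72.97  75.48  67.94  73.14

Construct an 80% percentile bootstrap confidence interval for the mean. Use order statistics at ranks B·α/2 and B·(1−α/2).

Sorted replicates: 67.94, 69.82, 70.42, 70.75, 71.33, 72.74, 72.89, 72.97, 73.14, 75.48
α = 0.20; lower rank = 10 × 0.100 = 1; upper rank = 10 × 0.900 = 9.
The 1st smallest replicate is 67.94; the 9th is 73.14.

(67.94, 73.14)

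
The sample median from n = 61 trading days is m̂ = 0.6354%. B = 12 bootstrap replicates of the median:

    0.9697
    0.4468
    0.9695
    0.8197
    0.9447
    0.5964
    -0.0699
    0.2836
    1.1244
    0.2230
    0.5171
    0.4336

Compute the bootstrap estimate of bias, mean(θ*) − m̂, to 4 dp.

mean(θ*) = (0.9697 + 0.4468 + 0.9695 + 0.8197 + 0.9447 + 0.5964 + (-0.0699) + 0.2836 + 1.1244 + 0.2230 + 0.5171 + 0.4336) / 12 = 0.60488
bias = 0.60488 − 0.6354

bias = −0.0305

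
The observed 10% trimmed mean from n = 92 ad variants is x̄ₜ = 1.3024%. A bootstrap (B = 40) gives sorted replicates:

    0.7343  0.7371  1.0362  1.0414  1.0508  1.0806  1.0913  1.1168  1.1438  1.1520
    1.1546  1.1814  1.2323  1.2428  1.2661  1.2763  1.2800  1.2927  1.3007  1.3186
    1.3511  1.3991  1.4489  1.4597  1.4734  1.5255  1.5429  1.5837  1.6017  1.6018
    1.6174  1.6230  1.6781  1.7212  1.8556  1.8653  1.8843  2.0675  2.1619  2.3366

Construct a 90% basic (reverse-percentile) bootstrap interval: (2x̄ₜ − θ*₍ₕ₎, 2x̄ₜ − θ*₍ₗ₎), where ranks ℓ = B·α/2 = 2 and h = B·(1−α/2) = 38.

Percentile endpoints at ranks 2 and 38: θ*₍2₎ = 0.7371, θ*₍38₎ = 2.0675.
Basic interval reflects these around x̄ₜ:
  lower = 2 × 1.3024 − 2.0675 = 0.5373
  upper = 2 × 1.3024 − 0.7371 = 1.8677

(0.5373, 1.8677)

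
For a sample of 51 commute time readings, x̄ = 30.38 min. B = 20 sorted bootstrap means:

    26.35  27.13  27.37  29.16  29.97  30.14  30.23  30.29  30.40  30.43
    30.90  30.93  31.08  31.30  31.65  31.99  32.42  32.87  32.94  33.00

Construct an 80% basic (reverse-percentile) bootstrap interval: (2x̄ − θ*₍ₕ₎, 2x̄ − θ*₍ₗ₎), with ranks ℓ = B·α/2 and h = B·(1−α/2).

Percentile endpoints at ranks 2 and 18: θ*₍2₎ = 27.13, θ*₍18₎ = 32.87.
Basic interval reflects these around x̄:
  lower = 2 × 30.38 − 32.87 = 27.89
  upper = 2 × 30.38 − 27.13 = 33.63

(27.89, 33.63)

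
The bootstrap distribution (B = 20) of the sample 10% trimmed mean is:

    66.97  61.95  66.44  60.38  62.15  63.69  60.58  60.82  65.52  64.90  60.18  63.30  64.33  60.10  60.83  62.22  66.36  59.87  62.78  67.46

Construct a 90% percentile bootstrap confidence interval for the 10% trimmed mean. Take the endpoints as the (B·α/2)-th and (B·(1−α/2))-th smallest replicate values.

Sorted replicates: 59.87, 60.10, 60.18, 60.38, 60.58, 60.82, 60.83, 61.95, 62.15, 62.22, 62.78, 63.30, 63.69, 64.33, 64.90, 65.52, 66.36, 66.44, 66.97, 67.46
α = 0.10; lower rank = 20 × 0.050 = 1; upper rank = 20 × 0.950 = 19.
The 1st smallest replicate is 59.87; the 19th is 66.97.

(59.87, 66.97)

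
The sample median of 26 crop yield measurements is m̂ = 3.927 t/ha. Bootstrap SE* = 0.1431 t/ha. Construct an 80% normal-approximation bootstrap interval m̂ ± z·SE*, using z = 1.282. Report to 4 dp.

Margin = 1.282 × 0.1431 = 0.18345
Interval: 3.927 ± 0.18345

(3.7435, 4.1105)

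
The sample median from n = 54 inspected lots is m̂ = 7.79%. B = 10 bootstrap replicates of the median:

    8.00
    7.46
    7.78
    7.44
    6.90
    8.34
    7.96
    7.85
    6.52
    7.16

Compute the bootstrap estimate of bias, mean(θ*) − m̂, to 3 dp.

bias = −0.249

mean(θ*) = (8.00 + 7.46 + 7.78 + 7.44 + 6.90 + 8.34 + 7.96 + 7.85 + 6.52 + 7.16) / 10 = 7.5410
bias = 7.5410 − 7.79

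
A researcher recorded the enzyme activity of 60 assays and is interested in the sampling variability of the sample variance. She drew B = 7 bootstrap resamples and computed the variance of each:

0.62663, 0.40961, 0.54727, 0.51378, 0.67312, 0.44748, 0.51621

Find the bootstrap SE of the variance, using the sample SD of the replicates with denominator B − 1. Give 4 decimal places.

SE* = 0.0929

Bootstrap SE is the standard deviation of the 7 replicate variances.
Mean of replicates: (0.62663 + 0.40961 + 0.54727 + 0.51378 + 0.67312 + 0.44748 + 0.51621) / 7 = 3.734100 / 7 = 0.533443
Sum of squared deviations: (+0.093187)² + (−0.123833)² + (+0.013827)² + (−0.019663)² + (+0.139677)² + (−0.085963)² + (−0.017233)² = 0.051793
Variance = 0.051793 / 6 = 0.008632
SE* = √0.008632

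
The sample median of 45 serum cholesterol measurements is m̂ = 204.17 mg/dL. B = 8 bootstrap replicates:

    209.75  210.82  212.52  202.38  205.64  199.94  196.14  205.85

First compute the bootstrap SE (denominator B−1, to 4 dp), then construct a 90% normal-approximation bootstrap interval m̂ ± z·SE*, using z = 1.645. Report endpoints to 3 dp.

(194.866, 213.474)

Mean of replicates = 205.3800; sum of squared deviations = 223.9298; SE* = √(223.9298/7) = 5.6560
Margin = 1.645 × 5.6560 = 9.3041
Interval: 204.17 ± 9.3041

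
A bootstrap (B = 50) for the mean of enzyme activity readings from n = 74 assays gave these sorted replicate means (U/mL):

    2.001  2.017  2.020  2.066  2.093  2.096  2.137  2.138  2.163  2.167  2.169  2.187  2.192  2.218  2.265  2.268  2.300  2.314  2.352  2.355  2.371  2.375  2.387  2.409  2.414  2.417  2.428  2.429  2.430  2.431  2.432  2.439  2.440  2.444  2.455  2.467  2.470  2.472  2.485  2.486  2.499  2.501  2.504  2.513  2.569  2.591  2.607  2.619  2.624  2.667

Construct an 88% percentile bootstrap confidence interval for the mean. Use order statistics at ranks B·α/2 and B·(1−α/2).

α = 0.12; lower rank = 50 × 0.060 = 3; upper rank = 50 × 0.940 = 47.
The 3rd smallest replicate is 2.020; the 47th is 2.607.

(2.020, 2.607)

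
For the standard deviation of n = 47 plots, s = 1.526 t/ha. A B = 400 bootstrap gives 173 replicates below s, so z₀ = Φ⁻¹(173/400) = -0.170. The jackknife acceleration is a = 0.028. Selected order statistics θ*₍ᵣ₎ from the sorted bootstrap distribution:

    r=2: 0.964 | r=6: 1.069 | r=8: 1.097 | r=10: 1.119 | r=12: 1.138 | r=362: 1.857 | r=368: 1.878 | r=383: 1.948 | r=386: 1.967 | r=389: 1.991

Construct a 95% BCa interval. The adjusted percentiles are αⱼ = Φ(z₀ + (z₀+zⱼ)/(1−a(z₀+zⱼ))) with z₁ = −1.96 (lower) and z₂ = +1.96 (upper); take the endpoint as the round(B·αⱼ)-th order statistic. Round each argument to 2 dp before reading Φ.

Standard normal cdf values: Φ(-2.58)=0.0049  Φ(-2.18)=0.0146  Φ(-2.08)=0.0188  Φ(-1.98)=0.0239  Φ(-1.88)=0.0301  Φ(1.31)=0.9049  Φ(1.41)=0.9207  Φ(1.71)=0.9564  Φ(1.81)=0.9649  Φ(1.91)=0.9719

Lower: z₀ + z₁ = -0.170 + (-1.960) = -2.130; 1 − a(z₀+z₁) = 1 − (0.028)(-2.130) = 1.0596; argument = -0.170 + (-2.130)/1.0596 = -2.1801 → -2.18.
α₁ = Φ(-2.18) = 0.0146; rank = round(400 × 0.0146) = 6; θ*₍6₎ = 1.069.
Upper: z₀ + z₂ = 1.790; 1 − a(z₀+z₂) = 0.9499; argument = 1.7144 → 1.71; α₂ = 0.9564; rank = 383; θ*₍383₎ = 1.948.

(1.069, 1.948)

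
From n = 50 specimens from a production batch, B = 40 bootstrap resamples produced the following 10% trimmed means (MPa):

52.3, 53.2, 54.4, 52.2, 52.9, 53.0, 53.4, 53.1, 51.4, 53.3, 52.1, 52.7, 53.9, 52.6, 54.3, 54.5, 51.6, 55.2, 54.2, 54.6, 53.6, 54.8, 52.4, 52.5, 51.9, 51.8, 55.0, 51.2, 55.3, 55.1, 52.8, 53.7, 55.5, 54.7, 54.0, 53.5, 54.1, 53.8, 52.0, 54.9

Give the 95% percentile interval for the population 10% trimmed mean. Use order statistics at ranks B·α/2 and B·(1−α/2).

Sorted replicates: 51.2, 51.4, 51.6, 51.8, 51.9, 52.0, 52.1, 52.2, 52.3, 52.4, 52.5, 52.6, 52.7, 52.8, 52.9, 53.0, 53.1, 53.2, 53.3, 53.4, 53.5, 53.6, 53.7, 53.8, 53.9, 54.0, 54.1, 54.2, 54.3, 54.4, 54.5, 54.6, 54.7, 54.8, 54.9, 55.0, 55.1, 55.2, 55.3, 55.5
α = 0.05; lower rank = 40 × 0.025 = 1; upper rank = 40 × 0.975 = 39.
The 1st smallest replicate is 51.2; the 39th is 55.3.

(51.2, 55.3)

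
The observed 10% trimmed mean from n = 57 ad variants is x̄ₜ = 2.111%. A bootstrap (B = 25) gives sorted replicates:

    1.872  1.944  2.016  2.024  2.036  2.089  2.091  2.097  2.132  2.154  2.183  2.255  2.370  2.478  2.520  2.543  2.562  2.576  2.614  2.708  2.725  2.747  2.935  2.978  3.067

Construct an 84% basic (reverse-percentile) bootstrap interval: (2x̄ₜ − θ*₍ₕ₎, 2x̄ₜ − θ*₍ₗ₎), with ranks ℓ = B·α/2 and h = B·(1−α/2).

(1.287, 2.278)

Percentile endpoints at ranks 2 and 23: θ*₍2₎ = 1.944, θ*₍23₎ = 2.935.
Basic interval reflects these around x̄ₜ:
  lower = 2 × 2.111 − 2.935 = 1.287
  upper = 2 × 2.111 − 1.944 = 2.278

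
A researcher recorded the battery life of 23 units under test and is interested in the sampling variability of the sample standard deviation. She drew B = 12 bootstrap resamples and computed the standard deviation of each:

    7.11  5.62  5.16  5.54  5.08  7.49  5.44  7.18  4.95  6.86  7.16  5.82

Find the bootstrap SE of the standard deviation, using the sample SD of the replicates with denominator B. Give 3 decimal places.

SE* = 0.918

Bootstrap SE is the standard deviation of the 12 replicate standard deviations.
Mean of replicates: (7.11 + 5.62 + 5.16 + 5.54 + 5.08 + 7.49 + 5.44 + 7.18 + 4.95 + 6.86 + 7.16 + 5.82) / 12 = 73.4100 / 12 = 6.1175
Sum of squared deviations: (+0.9925)² + (−0.4975)² + (−0.9575)² + (−0.5775)² + (−1.0375)² + (+1.3725)² + (−0.6775)² + (+1.0625)² + (−1.1675)² + (+0.7425)² + (+1.0425)² + (−0.2975)² = 10.1206
Variance = 10.1206 / 12 = 0.8434
SE* = √0.8434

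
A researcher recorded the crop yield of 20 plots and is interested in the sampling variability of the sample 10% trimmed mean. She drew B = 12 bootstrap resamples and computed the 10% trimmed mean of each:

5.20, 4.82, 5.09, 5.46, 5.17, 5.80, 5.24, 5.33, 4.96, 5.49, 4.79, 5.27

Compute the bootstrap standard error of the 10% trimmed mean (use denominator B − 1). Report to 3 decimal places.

Bootstrap SE is the standard deviation of the 12 replicate 10% trimmed means.
Mean of replicates: (5.20 + 4.82 + 5.09 + 5.46 + 5.17 + 5.80 + 5.24 + 5.33 + 4.96 + 5.49 + 4.79 + 5.27) / 12 = 62.6200 / 12 = 5.2183
Sum of squared deviations: (−0.0183)² + (−0.3983)² + (−0.1283)² + (+0.2417)² + (−0.0483)² + (+0.5817)² + (+0.0217)² + (+0.1117)² + (−0.2583)² + (+0.2717)² + (−0.4283)² + (+0.0517)² = 0.9142
Variance = 0.9142 / 11 = 0.0831
SE* = √0.0831

SE* = 0.288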